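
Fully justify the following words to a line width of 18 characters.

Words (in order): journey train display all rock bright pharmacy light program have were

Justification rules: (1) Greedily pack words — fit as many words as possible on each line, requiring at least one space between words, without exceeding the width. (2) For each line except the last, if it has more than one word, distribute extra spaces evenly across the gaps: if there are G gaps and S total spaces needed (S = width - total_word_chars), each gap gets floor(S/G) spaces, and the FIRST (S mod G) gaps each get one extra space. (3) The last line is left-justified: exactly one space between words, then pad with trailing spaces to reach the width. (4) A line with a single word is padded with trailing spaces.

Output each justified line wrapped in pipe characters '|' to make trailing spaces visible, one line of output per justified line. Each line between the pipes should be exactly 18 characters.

Line 1: ['journey', 'train'] (min_width=13, slack=5)
Line 2: ['display', 'all', 'rock'] (min_width=16, slack=2)
Line 3: ['bright', 'pharmacy'] (min_width=15, slack=3)
Line 4: ['light', 'program', 'have'] (min_width=18, slack=0)
Line 5: ['were'] (min_width=4, slack=14)

Answer: |journey      train|
|display  all  rock|
|bright    pharmacy|
|light program have|
|were              |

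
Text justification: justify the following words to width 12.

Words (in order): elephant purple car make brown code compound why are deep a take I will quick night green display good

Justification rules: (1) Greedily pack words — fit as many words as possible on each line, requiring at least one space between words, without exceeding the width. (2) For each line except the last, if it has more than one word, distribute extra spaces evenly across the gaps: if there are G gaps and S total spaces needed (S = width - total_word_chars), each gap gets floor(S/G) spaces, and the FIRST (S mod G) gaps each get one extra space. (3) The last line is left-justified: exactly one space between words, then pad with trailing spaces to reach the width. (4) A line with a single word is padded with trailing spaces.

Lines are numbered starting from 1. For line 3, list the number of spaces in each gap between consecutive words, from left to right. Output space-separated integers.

Answer: 3

Derivation:
Line 1: ['elephant'] (min_width=8, slack=4)
Line 2: ['purple', 'car'] (min_width=10, slack=2)
Line 3: ['make', 'brown'] (min_width=10, slack=2)
Line 4: ['code'] (min_width=4, slack=8)
Line 5: ['compound', 'why'] (min_width=12, slack=0)
Line 6: ['are', 'deep', 'a'] (min_width=10, slack=2)
Line 7: ['take', 'I', 'will'] (min_width=11, slack=1)
Line 8: ['quick', 'night'] (min_width=11, slack=1)
Line 9: ['green'] (min_width=5, slack=7)
Line 10: ['display', 'good'] (min_width=12, slack=0)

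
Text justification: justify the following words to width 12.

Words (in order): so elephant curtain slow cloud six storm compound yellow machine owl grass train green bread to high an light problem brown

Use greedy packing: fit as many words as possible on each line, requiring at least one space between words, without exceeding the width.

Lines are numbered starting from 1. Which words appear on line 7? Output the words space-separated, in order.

Answer: machine owl

Derivation:
Line 1: ['so', 'elephant'] (min_width=11, slack=1)
Line 2: ['curtain', 'slow'] (min_width=12, slack=0)
Line 3: ['cloud', 'six'] (min_width=9, slack=3)
Line 4: ['storm'] (min_width=5, slack=7)
Line 5: ['compound'] (min_width=8, slack=4)
Line 6: ['yellow'] (min_width=6, slack=6)
Line 7: ['machine', 'owl'] (min_width=11, slack=1)
Line 8: ['grass', 'train'] (min_width=11, slack=1)
Line 9: ['green', 'bread'] (min_width=11, slack=1)
Line 10: ['to', 'high', 'an'] (min_width=10, slack=2)
Line 11: ['light'] (min_width=5, slack=7)
Line 12: ['problem'] (min_width=7, slack=5)
Line 13: ['brown'] (min_width=5, slack=7)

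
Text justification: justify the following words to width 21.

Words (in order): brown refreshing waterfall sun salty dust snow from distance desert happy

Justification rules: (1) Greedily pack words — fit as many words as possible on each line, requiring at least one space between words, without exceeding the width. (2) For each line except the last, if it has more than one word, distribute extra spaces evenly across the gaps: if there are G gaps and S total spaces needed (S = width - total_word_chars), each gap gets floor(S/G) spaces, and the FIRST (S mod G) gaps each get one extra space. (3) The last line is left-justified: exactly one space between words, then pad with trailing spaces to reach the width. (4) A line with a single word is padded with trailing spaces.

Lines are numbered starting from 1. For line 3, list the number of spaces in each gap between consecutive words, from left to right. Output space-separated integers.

Answer: 5 4

Derivation:
Line 1: ['brown', 'refreshing'] (min_width=16, slack=5)
Line 2: ['waterfall', 'sun', 'salty'] (min_width=19, slack=2)
Line 3: ['dust', 'snow', 'from'] (min_width=14, slack=7)
Line 4: ['distance', 'desert', 'happy'] (min_width=21, slack=0)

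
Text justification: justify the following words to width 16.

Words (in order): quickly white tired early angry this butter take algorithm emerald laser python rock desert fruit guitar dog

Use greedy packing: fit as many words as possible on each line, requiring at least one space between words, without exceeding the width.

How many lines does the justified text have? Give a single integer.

Answer: 9

Derivation:
Line 1: ['quickly', 'white'] (min_width=13, slack=3)
Line 2: ['tired', 'early'] (min_width=11, slack=5)
Line 3: ['angry', 'this'] (min_width=10, slack=6)
Line 4: ['butter', 'take'] (min_width=11, slack=5)
Line 5: ['algorithm'] (min_width=9, slack=7)
Line 6: ['emerald', 'laser'] (min_width=13, slack=3)
Line 7: ['python', 'rock'] (min_width=11, slack=5)
Line 8: ['desert', 'fruit'] (min_width=12, slack=4)
Line 9: ['guitar', 'dog'] (min_width=10, slack=6)
Total lines: 9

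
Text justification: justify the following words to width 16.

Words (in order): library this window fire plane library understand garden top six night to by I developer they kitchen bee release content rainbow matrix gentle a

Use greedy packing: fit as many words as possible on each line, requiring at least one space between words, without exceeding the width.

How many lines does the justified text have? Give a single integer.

Answer: 11

Derivation:
Line 1: ['library', 'this'] (min_width=12, slack=4)
Line 2: ['window', 'fire'] (min_width=11, slack=5)
Line 3: ['plane', 'library'] (min_width=13, slack=3)
Line 4: ['understand'] (min_width=10, slack=6)
Line 5: ['garden', 'top', 'six'] (min_width=14, slack=2)
Line 6: ['night', 'to', 'by', 'I'] (min_width=13, slack=3)
Line 7: ['developer', 'they'] (min_width=14, slack=2)
Line 8: ['kitchen', 'bee'] (min_width=11, slack=5)
Line 9: ['release', 'content'] (min_width=15, slack=1)
Line 10: ['rainbow', 'matrix'] (min_width=14, slack=2)
Line 11: ['gentle', 'a'] (min_width=8, slack=8)
Total lines: 11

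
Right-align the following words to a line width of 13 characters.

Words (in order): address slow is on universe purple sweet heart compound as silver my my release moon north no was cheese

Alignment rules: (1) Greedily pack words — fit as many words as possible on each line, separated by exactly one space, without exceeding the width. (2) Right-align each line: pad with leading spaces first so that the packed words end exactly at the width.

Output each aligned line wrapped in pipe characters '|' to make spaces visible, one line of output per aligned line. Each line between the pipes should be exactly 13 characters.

Answer: | address slow|
|        is on|
|     universe|
| purple sweet|
|        heart|
|  compound as|
| silver my my|
| release moon|
| north no was|
|       cheese|

Derivation:
Line 1: ['address', 'slow'] (min_width=12, slack=1)
Line 2: ['is', 'on'] (min_width=5, slack=8)
Line 3: ['universe'] (min_width=8, slack=5)
Line 4: ['purple', 'sweet'] (min_width=12, slack=1)
Line 5: ['heart'] (min_width=5, slack=8)
Line 6: ['compound', 'as'] (min_width=11, slack=2)
Line 7: ['silver', 'my', 'my'] (min_width=12, slack=1)
Line 8: ['release', 'moon'] (min_width=12, slack=1)
Line 9: ['north', 'no', 'was'] (min_width=12, slack=1)
Line 10: ['cheese'] (min_width=6, slack=7)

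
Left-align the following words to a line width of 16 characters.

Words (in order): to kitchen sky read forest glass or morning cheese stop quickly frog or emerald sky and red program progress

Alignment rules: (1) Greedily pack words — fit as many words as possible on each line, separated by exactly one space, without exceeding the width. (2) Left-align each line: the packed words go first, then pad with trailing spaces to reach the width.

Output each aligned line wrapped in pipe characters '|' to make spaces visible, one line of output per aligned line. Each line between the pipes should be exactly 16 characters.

Line 1: ['to', 'kitchen', 'sky'] (min_width=14, slack=2)
Line 2: ['read', 'forest'] (min_width=11, slack=5)
Line 3: ['glass', 'or', 'morning'] (min_width=16, slack=0)
Line 4: ['cheese', 'stop'] (min_width=11, slack=5)
Line 5: ['quickly', 'frog', 'or'] (min_width=15, slack=1)
Line 6: ['emerald', 'sky', 'and'] (min_width=15, slack=1)
Line 7: ['red', 'program'] (min_width=11, slack=5)
Line 8: ['progress'] (min_width=8, slack=8)

Answer: |to kitchen sky  |
|read forest     |
|glass or morning|
|cheese stop     |
|quickly frog or |
|emerald sky and |
|red program     |
|progress        |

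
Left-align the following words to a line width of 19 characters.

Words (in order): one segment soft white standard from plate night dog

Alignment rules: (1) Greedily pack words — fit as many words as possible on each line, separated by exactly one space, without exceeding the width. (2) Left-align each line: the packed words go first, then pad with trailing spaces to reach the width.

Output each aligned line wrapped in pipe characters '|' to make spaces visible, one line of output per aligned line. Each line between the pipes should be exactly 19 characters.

Answer: |one segment soft   |
|white standard from|
|plate night dog    |

Derivation:
Line 1: ['one', 'segment', 'soft'] (min_width=16, slack=3)
Line 2: ['white', 'standard', 'from'] (min_width=19, slack=0)
Line 3: ['plate', 'night', 'dog'] (min_width=15, slack=4)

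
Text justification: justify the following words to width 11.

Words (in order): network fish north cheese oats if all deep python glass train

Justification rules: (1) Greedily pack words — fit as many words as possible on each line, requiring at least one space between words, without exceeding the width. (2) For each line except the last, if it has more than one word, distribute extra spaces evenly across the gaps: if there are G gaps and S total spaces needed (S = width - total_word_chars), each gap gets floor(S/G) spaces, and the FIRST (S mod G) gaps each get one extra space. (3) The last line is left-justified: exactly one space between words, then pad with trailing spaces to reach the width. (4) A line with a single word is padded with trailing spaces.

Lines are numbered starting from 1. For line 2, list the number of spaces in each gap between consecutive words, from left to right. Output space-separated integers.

Answer: 2

Derivation:
Line 1: ['network'] (min_width=7, slack=4)
Line 2: ['fish', 'north'] (min_width=10, slack=1)
Line 3: ['cheese', 'oats'] (min_width=11, slack=0)
Line 4: ['if', 'all', 'deep'] (min_width=11, slack=0)
Line 5: ['python'] (min_width=6, slack=5)
Line 6: ['glass', 'train'] (min_width=11, slack=0)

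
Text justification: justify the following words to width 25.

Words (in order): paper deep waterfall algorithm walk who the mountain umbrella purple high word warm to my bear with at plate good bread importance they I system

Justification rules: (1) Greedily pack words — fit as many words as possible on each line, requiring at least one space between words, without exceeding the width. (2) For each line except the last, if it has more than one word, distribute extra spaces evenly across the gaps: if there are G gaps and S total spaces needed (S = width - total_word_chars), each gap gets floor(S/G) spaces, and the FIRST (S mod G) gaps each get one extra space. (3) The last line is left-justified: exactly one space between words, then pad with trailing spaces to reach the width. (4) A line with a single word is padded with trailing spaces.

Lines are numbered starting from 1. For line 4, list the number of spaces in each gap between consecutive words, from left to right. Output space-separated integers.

Line 1: ['paper', 'deep', 'waterfall'] (min_width=20, slack=5)
Line 2: ['algorithm', 'walk', 'who', 'the'] (min_width=22, slack=3)
Line 3: ['mountain', 'umbrella', 'purple'] (min_width=24, slack=1)
Line 4: ['high', 'word', 'warm', 'to', 'my', 'bear'] (min_width=25, slack=0)
Line 5: ['with', 'at', 'plate', 'good', 'bread'] (min_width=24, slack=1)
Line 6: ['importance', 'they', 'I', 'system'] (min_width=24, slack=1)

Answer: 1 1 1 1 1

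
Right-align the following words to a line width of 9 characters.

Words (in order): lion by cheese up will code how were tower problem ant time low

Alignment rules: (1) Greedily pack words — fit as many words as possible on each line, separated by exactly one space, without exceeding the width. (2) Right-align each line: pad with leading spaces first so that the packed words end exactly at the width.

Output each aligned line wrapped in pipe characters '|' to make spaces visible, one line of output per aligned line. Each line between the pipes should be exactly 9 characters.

Answer: |  lion by|
|cheese up|
|will code|
| how were|
|    tower|
|  problem|
| ant time|
|      low|

Derivation:
Line 1: ['lion', 'by'] (min_width=7, slack=2)
Line 2: ['cheese', 'up'] (min_width=9, slack=0)
Line 3: ['will', 'code'] (min_width=9, slack=0)
Line 4: ['how', 'were'] (min_width=8, slack=1)
Line 5: ['tower'] (min_width=5, slack=4)
Line 6: ['problem'] (min_width=7, slack=2)
Line 7: ['ant', 'time'] (min_width=8, slack=1)
Line 8: ['low'] (min_width=3, slack=6)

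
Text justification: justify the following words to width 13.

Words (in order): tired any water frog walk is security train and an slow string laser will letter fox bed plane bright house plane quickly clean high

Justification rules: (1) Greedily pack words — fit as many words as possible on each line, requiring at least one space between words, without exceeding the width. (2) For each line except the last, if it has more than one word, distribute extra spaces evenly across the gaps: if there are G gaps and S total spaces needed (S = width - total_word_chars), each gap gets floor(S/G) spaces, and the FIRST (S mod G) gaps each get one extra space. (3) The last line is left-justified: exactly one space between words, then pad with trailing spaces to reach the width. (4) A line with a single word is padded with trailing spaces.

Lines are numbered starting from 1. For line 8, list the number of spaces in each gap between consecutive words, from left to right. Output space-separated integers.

Answer: 4

Derivation:
Line 1: ['tired', 'any'] (min_width=9, slack=4)
Line 2: ['water', 'frog'] (min_width=10, slack=3)
Line 3: ['walk', 'is'] (min_width=7, slack=6)
Line 4: ['security'] (min_width=8, slack=5)
Line 5: ['train', 'and', 'an'] (min_width=12, slack=1)
Line 6: ['slow', 'string'] (min_width=11, slack=2)
Line 7: ['laser', 'will'] (min_width=10, slack=3)
Line 8: ['letter', 'fox'] (min_width=10, slack=3)
Line 9: ['bed', 'plane'] (min_width=9, slack=4)
Line 10: ['bright', 'house'] (min_width=12, slack=1)
Line 11: ['plane', 'quickly'] (min_width=13, slack=0)
Line 12: ['clean', 'high'] (min_width=10, slack=3)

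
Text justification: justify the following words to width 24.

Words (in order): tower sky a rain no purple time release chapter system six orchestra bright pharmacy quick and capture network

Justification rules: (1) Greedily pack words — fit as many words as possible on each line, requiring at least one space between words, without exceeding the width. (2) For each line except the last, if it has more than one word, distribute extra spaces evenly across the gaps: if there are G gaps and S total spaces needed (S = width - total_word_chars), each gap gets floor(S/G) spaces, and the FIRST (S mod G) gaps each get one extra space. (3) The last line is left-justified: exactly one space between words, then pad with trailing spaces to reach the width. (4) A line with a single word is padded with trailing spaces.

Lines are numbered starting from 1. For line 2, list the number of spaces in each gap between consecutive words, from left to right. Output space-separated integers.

Line 1: ['tower', 'sky', 'a', 'rain', 'no'] (min_width=19, slack=5)
Line 2: ['purple', 'time', 'release'] (min_width=19, slack=5)
Line 3: ['chapter', 'system', 'six'] (min_width=18, slack=6)
Line 4: ['orchestra', 'bright'] (min_width=16, slack=8)
Line 5: ['pharmacy', 'quick', 'and'] (min_width=18, slack=6)
Line 6: ['capture', 'network'] (min_width=15, slack=9)

Answer: 4 3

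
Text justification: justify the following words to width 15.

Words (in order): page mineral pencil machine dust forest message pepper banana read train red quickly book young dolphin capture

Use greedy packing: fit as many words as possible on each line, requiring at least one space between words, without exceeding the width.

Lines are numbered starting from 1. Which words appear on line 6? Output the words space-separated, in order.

Line 1: ['page', 'mineral'] (min_width=12, slack=3)
Line 2: ['pencil', 'machine'] (min_width=14, slack=1)
Line 3: ['dust', 'forest'] (min_width=11, slack=4)
Line 4: ['message', 'pepper'] (min_width=14, slack=1)
Line 5: ['banana', 'read'] (min_width=11, slack=4)
Line 6: ['train', 'red'] (min_width=9, slack=6)
Line 7: ['quickly', 'book'] (min_width=12, slack=3)
Line 8: ['young', 'dolphin'] (min_width=13, slack=2)
Line 9: ['capture'] (min_width=7, slack=8)

Answer: train red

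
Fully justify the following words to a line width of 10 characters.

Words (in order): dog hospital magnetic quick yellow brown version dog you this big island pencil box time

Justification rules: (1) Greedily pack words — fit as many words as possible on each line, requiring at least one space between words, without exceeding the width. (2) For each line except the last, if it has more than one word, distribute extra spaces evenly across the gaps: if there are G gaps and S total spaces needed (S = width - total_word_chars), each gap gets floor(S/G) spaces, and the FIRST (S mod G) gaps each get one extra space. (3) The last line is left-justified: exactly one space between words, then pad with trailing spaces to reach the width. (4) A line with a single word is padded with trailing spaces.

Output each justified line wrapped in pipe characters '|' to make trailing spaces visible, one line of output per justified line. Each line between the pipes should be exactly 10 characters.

Line 1: ['dog'] (min_width=3, slack=7)
Line 2: ['hospital'] (min_width=8, slack=2)
Line 3: ['magnetic'] (min_width=8, slack=2)
Line 4: ['quick'] (min_width=5, slack=5)
Line 5: ['yellow'] (min_width=6, slack=4)
Line 6: ['brown'] (min_width=5, slack=5)
Line 7: ['version'] (min_width=7, slack=3)
Line 8: ['dog', 'you'] (min_width=7, slack=3)
Line 9: ['this', 'big'] (min_width=8, slack=2)
Line 10: ['island'] (min_width=6, slack=4)
Line 11: ['pencil', 'box'] (min_width=10, slack=0)
Line 12: ['time'] (min_width=4, slack=6)

Answer: |dog       |
|hospital  |
|magnetic  |
|quick     |
|yellow    |
|brown     |
|version   |
|dog    you|
|this   big|
|island    |
|pencil box|
|time      |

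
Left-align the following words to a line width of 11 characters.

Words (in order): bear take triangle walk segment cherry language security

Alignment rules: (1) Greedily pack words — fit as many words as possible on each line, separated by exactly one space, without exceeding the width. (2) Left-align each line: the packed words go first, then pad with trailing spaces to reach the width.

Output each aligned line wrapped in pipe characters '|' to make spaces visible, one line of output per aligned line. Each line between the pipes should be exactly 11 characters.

Answer: |bear take  |
|triangle   |
|walk       |
|segment    |
|cherry     |
|language   |
|security   |

Derivation:
Line 1: ['bear', 'take'] (min_width=9, slack=2)
Line 2: ['triangle'] (min_width=8, slack=3)
Line 3: ['walk'] (min_width=4, slack=7)
Line 4: ['segment'] (min_width=7, slack=4)
Line 5: ['cherry'] (min_width=6, slack=5)
Line 6: ['language'] (min_width=8, slack=3)
Line 7: ['security'] (min_width=8, slack=3)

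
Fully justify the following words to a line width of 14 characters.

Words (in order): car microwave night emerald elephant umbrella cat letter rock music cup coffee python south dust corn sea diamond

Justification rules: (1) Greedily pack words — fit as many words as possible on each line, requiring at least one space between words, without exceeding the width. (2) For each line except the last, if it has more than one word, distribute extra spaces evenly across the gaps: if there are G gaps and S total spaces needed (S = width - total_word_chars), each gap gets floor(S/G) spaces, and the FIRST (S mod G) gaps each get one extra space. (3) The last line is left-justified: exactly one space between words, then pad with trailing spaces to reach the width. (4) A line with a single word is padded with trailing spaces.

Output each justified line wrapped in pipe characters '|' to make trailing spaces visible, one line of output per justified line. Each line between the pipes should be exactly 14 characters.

Line 1: ['car', 'microwave'] (min_width=13, slack=1)
Line 2: ['night', 'emerald'] (min_width=13, slack=1)
Line 3: ['elephant'] (min_width=8, slack=6)
Line 4: ['umbrella', 'cat'] (min_width=12, slack=2)
Line 5: ['letter', 'rock'] (min_width=11, slack=3)
Line 6: ['music', 'cup'] (min_width=9, slack=5)
Line 7: ['coffee', 'python'] (min_width=13, slack=1)
Line 8: ['south', 'dust'] (min_width=10, slack=4)
Line 9: ['corn', 'sea'] (min_width=8, slack=6)
Line 10: ['diamond'] (min_width=7, slack=7)

Answer: |car  microwave|
|night  emerald|
|elephant      |
|umbrella   cat|
|letter    rock|
|music      cup|
|coffee  python|
|south     dust|
|corn       sea|
|diamond       |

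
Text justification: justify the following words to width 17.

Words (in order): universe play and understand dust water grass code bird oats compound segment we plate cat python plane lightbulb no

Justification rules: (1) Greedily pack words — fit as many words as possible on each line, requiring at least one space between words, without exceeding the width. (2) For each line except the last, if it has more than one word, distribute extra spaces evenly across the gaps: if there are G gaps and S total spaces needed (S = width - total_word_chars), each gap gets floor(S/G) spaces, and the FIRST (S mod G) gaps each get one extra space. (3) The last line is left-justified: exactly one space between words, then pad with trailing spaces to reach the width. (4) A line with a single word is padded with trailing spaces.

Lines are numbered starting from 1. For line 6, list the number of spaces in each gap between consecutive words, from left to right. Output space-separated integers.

Line 1: ['universe', 'play', 'and'] (min_width=17, slack=0)
Line 2: ['understand', 'dust'] (min_width=15, slack=2)
Line 3: ['water', 'grass', 'code'] (min_width=16, slack=1)
Line 4: ['bird', 'oats'] (min_width=9, slack=8)
Line 5: ['compound', 'segment'] (min_width=16, slack=1)
Line 6: ['we', 'plate', 'cat'] (min_width=12, slack=5)
Line 7: ['python', 'plane'] (min_width=12, slack=5)
Line 8: ['lightbulb', 'no'] (min_width=12, slack=5)

Answer: 4 3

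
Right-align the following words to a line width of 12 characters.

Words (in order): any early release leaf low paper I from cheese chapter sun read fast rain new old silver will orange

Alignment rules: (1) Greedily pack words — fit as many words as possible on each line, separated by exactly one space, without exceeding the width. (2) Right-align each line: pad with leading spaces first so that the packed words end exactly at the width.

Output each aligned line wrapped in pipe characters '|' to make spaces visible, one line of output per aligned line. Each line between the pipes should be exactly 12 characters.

Answer: |   any early|
|release leaf|
| low paper I|
| from cheese|
| chapter sun|
|   read fast|
|rain new old|
| silver will|
|      orange|

Derivation:
Line 1: ['any', 'early'] (min_width=9, slack=3)
Line 2: ['release', 'leaf'] (min_width=12, slack=0)
Line 3: ['low', 'paper', 'I'] (min_width=11, slack=1)
Line 4: ['from', 'cheese'] (min_width=11, slack=1)
Line 5: ['chapter', 'sun'] (min_width=11, slack=1)
Line 6: ['read', 'fast'] (min_width=9, slack=3)
Line 7: ['rain', 'new', 'old'] (min_width=12, slack=0)
Line 8: ['silver', 'will'] (min_width=11, slack=1)
Line 9: ['orange'] (min_width=6, slack=6)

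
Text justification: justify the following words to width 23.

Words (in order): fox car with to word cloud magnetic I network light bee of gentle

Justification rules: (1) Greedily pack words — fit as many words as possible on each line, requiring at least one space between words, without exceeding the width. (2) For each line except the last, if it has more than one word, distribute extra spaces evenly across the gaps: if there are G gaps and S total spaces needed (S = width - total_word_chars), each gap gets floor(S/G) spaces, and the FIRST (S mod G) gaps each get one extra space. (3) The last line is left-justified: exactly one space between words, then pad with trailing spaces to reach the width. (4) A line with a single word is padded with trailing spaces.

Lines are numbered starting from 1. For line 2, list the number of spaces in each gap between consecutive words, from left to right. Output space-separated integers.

Line 1: ['fox', 'car', 'with', 'to', 'word'] (min_width=20, slack=3)
Line 2: ['cloud', 'magnetic', 'I'] (min_width=16, slack=7)
Line 3: ['network', 'light', 'bee', 'of'] (min_width=20, slack=3)
Line 4: ['gentle'] (min_width=6, slack=17)

Answer: 5 4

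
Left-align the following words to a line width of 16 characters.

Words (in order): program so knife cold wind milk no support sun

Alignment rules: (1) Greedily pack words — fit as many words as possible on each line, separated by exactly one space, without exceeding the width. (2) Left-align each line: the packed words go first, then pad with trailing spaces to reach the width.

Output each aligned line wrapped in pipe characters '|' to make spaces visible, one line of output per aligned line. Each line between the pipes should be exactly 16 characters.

Answer: |program so knife|
|cold wind milk  |
|no support sun  |

Derivation:
Line 1: ['program', 'so', 'knife'] (min_width=16, slack=0)
Line 2: ['cold', 'wind', 'milk'] (min_width=14, slack=2)
Line 3: ['no', 'support', 'sun'] (min_width=14, slack=2)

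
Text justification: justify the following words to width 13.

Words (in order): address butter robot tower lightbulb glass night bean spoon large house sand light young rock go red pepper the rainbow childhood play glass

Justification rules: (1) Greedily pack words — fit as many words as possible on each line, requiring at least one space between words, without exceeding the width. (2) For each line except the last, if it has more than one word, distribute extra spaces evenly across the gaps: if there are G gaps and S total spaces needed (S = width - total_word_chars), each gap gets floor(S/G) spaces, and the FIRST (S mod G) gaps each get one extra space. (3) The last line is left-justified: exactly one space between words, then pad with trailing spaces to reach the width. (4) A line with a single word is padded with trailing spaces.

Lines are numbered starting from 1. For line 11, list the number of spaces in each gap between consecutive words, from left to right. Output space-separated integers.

Line 1: ['address'] (min_width=7, slack=6)
Line 2: ['butter', 'robot'] (min_width=12, slack=1)
Line 3: ['tower'] (min_width=5, slack=8)
Line 4: ['lightbulb'] (min_width=9, slack=4)
Line 5: ['glass', 'night'] (min_width=11, slack=2)
Line 6: ['bean', 'spoon'] (min_width=10, slack=3)
Line 7: ['large', 'house'] (min_width=11, slack=2)
Line 8: ['sand', 'light'] (min_width=10, slack=3)
Line 9: ['young', 'rock', 'go'] (min_width=13, slack=0)
Line 10: ['red', 'pepper'] (min_width=10, slack=3)
Line 11: ['the', 'rainbow'] (min_width=11, slack=2)
Line 12: ['childhood'] (min_width=9, slack=4)
Line 13: ['play', 'glass'] (min_width=10, slack=3)

Answer: 3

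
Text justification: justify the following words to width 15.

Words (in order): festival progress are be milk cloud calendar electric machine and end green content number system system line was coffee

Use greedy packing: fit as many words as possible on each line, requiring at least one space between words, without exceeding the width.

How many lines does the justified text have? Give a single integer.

Line 1: ['festival'] (min_width=8, slack=7)
Line 2: ['progress', 'are', 'be'] (min_width=15, slack=0)
Line 3: ['milk', 'cloud'] (min_width=10, slack=5)
Line 4: ['calendar'] (min_width=8, slack=7)
Line 5: ['electric'] (min_width=8, slack=7)
Line 6: ['machine', 'and', 'end'] (min_width=15, slack=0)
Line 7: ['green', 'content'] (min_width=13, slack=2)
Line 8: ['number', 'system'] (min_width=13, slack=2)
Line 9: ['system', 'line', 'was'] (min_width=15, slack=0)
Line 10: ['coffee'] (min_width=6, slack=9)
Total lines: 10

Answer: 10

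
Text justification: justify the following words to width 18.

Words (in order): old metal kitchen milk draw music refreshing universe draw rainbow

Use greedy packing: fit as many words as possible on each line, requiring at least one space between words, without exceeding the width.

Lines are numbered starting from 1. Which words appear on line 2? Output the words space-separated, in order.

Answer: milk draw music

Derivation:
Line 1: ['old', 'metal', 'kitchen'] (min_width=17, slack=1)
Line 2: ['milk', 'draw', 'music'] (min_width=15, slack=3)
Line 3: ['refreshing'] (min_width=10, slack=8)
Line 4: ['universe', 'draw'] (min_width=13, slack=5)
Line 5: ['rainbow'] (min_width=7, slack=11)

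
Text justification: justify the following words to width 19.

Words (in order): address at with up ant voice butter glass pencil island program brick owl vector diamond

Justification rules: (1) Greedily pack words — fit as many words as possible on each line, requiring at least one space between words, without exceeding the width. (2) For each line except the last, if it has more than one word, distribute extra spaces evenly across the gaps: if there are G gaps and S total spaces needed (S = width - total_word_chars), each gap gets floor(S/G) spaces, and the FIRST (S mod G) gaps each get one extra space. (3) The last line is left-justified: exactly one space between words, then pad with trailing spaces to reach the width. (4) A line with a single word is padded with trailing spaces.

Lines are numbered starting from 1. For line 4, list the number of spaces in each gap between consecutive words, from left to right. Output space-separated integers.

Answer: 2 2

Derivation:
Line 1: ['address', 'at', 'with', 'up'] (min_width=18, slack=1)
Line 2: ['ant', 'voice', 'butter'] (min_width=16, slack=3)
Line 3: ['glass', 'pencil', 'island'] (min_width=19, slack=0)
Line 4: ['program', 'brick', 'owl'] (min_width=17, slack=2)
Line 5: ['vector', 'diamond'] (min_width=14, slack=5)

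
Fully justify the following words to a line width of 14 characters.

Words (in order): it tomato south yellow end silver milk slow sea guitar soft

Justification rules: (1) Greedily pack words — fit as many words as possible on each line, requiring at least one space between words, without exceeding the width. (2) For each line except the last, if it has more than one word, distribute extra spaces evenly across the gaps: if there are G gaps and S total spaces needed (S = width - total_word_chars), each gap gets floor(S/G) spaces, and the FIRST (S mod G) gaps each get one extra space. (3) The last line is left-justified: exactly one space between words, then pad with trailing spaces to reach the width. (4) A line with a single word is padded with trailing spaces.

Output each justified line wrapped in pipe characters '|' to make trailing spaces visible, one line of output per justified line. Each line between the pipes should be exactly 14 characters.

Answer: |it      tomato|
|south   yellow|
|end     silver|
|milk  slow sea|
|guitar soft   |

Derivation:
Line 1: ['it', 'tomato'] (min_width=9, slack=5)
Line 2: ['south', 'yellow'] (min_width=12, slack=2)
Line 3: ['end', 'silver'] (min_width=10, slack=4)
Line 4: ['milk', 'slow', 'sea'] (min_width=13, slack=1)
Line 5: ['guitar', 'soft'] (min_width=11, slack=3)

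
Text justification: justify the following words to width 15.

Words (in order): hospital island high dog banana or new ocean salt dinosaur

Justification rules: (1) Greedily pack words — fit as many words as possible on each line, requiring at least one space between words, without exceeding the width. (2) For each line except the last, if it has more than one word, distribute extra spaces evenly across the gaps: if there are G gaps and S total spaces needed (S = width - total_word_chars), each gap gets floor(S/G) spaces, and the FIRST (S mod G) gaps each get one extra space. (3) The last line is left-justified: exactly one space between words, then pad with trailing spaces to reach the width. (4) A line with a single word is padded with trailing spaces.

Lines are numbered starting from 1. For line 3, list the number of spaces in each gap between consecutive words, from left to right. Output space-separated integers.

Line 1: ['hospital', 'island'] (min_width=15, slack=0)
Line 2: ['high', 'dog', 'banana'] (min_width=15, slack=0)
Line 3: ['or', 'new', 'ocean'] (min_width=12, slack=3)
Line 4: ['salt', 'dinosaur'] (min_width=13, slack=2)

Answer: 3 2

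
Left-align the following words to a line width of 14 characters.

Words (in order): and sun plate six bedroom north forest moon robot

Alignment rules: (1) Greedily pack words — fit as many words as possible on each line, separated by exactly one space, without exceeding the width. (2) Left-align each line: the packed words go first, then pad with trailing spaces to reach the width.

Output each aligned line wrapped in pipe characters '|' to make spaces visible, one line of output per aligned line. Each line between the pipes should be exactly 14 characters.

Line 1: ['and', 'sun', 'plate'] (min_width=13, slack=1)
Line 2: ['six', 'bedroom'] (min_width=11, slack=3)
Line 3: ['north', 'forest'] (min_width=12, slack=2)
Line 4: ['moon', 'robot'] (min_width=10, slack=4)

Answer: |and sun plate |
|six bedroom   |
|north forest  |
|moon robot    |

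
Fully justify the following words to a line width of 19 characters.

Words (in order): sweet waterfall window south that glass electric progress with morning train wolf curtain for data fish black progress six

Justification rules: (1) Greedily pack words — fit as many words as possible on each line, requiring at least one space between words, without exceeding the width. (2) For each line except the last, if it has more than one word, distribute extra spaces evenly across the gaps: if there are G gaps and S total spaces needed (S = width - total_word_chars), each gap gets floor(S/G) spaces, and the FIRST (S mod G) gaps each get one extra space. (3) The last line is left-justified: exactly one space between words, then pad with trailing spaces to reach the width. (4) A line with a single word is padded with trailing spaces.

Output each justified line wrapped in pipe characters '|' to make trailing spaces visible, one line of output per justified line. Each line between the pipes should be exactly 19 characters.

Answer: |sweet     waterfall|
|window  south  that|
|glass      electric|
|progress       with|
|morning  train wolf|
|curtain   for  data|
|fish black progress|
|six                |

Derivation:
Line 1: ['sweet', 'waterfall'] (min_width=15, slack=4)
Line 2: ['window', 'south', 'that'] (min_width=17, slack=2)
Line 3: ['glass', 'electric'] (min_width=14, slack=5)
Line 4: ['progress', 'with'] (min_width=13, slack=6)
Line 5: ['morning', 'train', 'wolf'] (min_width=18, slack=1)
Line 6: ['curtain', 'for', 'data'] (min_width=16, slack=3)
Line 7: ['fish', 'black', 'progress'] (min_width=19, slack=0)
Line 8: ['six'] (min_width=3, slack=16)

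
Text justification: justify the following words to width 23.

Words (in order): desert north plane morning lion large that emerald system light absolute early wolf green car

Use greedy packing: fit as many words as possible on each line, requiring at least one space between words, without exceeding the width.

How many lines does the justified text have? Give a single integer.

Answer: 5

Derivation:
Line 1: ['desert', 'north', 'plane'] (min_width=18, slack=5)
Line 2: ['morning', 'lion', 'large', 'that'] (min_width=23, slack=0)
Line 3: ['emerald', 'system', 'light'] (min_width=20, slack=3)
Line 4: ['absolute', 'early', 'wolf'] (min_width=19, slack=4)
Line 5: ['green', 'car'] (min_width=9, slack=14)
Total lines: 5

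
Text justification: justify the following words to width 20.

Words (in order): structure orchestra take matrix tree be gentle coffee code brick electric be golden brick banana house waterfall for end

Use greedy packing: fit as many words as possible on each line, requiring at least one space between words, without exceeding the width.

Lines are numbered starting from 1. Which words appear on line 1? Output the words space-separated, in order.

Answer: structure orchestra

Derivation:
Line 1: ['structure', 'orchestra'] (min_width=19, slack=1)
Line 2: ['take', 'matrix', 'tree', 'be'] (min_width=19, slack=1)
Line 3: ['gentle', 'coffee', 'code'] (min_width=18, slack=2)
Line 4: ['brick', 'electric', 'be'] (min_width=17, slack=3)
Line 5: ['golden', 'brick', 'banana'] (min_width=19, slack=1)
Line 6: ['house', 'waterfall', 'for'] (min_width=19, slack=1)
Line 7: ['end'] (min_width=3, slack=17)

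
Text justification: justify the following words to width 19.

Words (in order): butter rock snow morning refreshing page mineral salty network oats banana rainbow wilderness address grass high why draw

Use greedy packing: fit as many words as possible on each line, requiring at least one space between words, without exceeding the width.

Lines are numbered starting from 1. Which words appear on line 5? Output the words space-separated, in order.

Line 1: ['butter', 'rock', 'snow'] (min_width=16, slack=3)
Line 2: ['morning', 'refreshing'] (min_width=18, slack=1)
Line 3: ['page', 'mineral', 'salty'] (min_width=18, slack=1)
Line 4: ['network', 'oats', 'banana'] (min_width=19, slack=0)
Line 5: ['rainbow', 'wilderness'] (min_width=18, slack=1)
Line 6: ['address', 'grass', 'high'] (min_width=18, slack=1)
Line 7: ['why', 'draw'] (min_width=8, slack=11)

Answer: rainbow wilderness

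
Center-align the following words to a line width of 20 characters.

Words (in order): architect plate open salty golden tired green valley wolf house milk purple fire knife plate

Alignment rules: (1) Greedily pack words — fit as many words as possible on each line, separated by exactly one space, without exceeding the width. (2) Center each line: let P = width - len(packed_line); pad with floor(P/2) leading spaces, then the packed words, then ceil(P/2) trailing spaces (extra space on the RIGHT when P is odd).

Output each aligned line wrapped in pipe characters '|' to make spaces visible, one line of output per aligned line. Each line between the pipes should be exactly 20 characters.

Line 1: ['architect', 'plate', 'open'] (min_width=20, slack=0)
Line 2: ['salty', 'golden', 'tired'] (min_width=18, slack=2)
Line 3: ['green', 'valley', 'wolf'] (min_width=17, slack=3)
Line 4: ['house', 'milk', 'purple'] (min_width=17, slack=3)
Line 5: ['fire', 'knife', 'plate'] (min_width=16, slack=4)

Answer: |architect plate open|
| salty golden tired |
| green valley wolf  |
| house milk purple  |
|  fire knife plate  |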